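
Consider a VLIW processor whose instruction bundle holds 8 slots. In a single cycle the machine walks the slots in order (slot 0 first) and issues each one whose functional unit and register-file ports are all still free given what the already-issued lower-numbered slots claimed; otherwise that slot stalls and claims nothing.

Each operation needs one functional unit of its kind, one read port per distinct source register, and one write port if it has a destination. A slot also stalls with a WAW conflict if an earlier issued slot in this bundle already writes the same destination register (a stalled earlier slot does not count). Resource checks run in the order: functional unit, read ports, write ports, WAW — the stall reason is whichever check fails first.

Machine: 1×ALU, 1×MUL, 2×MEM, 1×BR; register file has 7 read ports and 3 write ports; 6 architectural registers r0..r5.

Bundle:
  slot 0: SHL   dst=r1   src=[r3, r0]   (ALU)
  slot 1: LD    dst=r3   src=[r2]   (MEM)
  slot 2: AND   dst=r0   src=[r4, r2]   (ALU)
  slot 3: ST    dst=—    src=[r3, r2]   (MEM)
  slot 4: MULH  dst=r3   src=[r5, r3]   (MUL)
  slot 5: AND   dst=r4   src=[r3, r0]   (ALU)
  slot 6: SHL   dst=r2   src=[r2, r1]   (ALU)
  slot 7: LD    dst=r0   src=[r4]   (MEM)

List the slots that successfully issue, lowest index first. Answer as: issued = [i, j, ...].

  0. ALU→r1 ⇒ go  {0A/1Mu/2Ld/1B | 5r 2w}
  1. MEM→r3 ⇒ go  {0A/1Mu/1Ld/1B | 4r 1w}
  2. ALU→r0 ⇒ no(FU)  {0A/1Mu/1Ld/1B | 4r 1w}
  3. MEM ⇒ go  {0A/1Mu/0Ld/1B | 2r 1w}
  4. MUL→r3 ⇒ no(WAW)  {0A/1Mu/0Ld/1B | 2r 1w}
  5. ALU→r4 ⇒ no(FU)  {0A/1Mu/0Ld/1B | 2r 1w}
  6. ALU→r2 ⇒ no(FU)  {0A/1Mu/0Ld/1B | 2r 1w}
  7. MEM→r0 ⇒ no(FU)  {0A/1Mu/0Ld/1B | 2r 1w}

issued = [0, 1, 3]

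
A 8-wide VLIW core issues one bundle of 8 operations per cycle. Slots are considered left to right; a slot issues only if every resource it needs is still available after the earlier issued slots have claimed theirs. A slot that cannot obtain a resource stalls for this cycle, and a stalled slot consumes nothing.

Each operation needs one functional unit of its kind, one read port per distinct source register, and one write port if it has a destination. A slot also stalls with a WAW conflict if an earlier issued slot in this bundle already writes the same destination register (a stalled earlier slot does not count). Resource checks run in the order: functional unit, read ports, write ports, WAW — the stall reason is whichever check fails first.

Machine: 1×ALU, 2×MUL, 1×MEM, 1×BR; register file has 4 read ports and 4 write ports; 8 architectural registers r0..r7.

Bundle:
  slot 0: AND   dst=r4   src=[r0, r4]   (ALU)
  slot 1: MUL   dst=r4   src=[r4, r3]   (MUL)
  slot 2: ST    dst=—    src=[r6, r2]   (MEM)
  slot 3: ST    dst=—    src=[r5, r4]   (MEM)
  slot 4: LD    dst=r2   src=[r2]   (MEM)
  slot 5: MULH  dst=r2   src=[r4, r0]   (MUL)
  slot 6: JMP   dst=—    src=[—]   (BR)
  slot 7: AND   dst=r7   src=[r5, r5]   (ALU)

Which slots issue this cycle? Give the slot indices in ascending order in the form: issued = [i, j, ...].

slot 0 (ALU): ISSUE — free A0,Mu2,Ld1,B1 rp2 wp3
slot 1 (MUL): stall WAW — free A0,Mu2,Ld1,B1 rp2 wp3
slot 2 (MEM): ISSUE — free A0,Mu2,Ld0,B1 rp0 wp3
slot 3 (MEM): stall FU — free A0,Mu2,Ld0,B1 rp0 wp3
slot 4 (MEM): stall FU — free A0,Mu2,Ld0,B1 rp0 wp3
slot 5 (MUL): stall RD_PORT — free A0,Mu2,Ld0,B1 rp0 wp3
slot 6 (BR): ISSUE — free A0,Mu2,Ld0,B0 rp0 wp3
slot 7 (ALU): stall FU — free A0,Mu2,Ld0,B0 rp0 wp3

issued = [0, 2, 6]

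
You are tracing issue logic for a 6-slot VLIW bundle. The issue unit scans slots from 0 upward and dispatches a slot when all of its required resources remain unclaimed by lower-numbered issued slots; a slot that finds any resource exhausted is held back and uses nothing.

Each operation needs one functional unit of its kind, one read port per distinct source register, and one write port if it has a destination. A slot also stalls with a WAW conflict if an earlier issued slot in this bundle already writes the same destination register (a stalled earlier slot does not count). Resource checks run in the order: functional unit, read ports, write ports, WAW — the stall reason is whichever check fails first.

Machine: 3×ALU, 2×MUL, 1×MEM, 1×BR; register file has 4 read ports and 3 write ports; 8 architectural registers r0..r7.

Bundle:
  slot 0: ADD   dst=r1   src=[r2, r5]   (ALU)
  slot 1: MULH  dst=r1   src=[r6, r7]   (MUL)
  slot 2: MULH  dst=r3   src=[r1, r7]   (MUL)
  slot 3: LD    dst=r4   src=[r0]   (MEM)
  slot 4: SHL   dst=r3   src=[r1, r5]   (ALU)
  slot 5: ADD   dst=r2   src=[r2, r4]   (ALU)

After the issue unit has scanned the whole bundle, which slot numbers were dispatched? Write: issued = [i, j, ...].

issued = [0, 2]

#0 ALU src=r2,r5 dispatched  <A:2 Mu:2 Ld:1 B:1 rd:2 wr:2>
#1 MUL src=r6,r7 held:WAW  <A:2 Mu:2 Ld:1 B:1 rd:2 wr:2>
#2 MUL src=r1,r7 dispatched  <A:2 Mu:1 Ld:1 B:1 rd:0 wr:1>
#3 MEM src=r0 held:RD_PORT  <A:2 Mu:1 Ld:1 B:1 rd:0 wr:1>
#4 ALU src=r1,r5 held:RD_PORT  <A:2 Mu:1 Ld:1 B:1 rd:0 wr:1>
#5 ALU src=r2,r4 held:RD_PORT  <A:2 Mu:1 Ld:1 B:1 rd:0 wr:1>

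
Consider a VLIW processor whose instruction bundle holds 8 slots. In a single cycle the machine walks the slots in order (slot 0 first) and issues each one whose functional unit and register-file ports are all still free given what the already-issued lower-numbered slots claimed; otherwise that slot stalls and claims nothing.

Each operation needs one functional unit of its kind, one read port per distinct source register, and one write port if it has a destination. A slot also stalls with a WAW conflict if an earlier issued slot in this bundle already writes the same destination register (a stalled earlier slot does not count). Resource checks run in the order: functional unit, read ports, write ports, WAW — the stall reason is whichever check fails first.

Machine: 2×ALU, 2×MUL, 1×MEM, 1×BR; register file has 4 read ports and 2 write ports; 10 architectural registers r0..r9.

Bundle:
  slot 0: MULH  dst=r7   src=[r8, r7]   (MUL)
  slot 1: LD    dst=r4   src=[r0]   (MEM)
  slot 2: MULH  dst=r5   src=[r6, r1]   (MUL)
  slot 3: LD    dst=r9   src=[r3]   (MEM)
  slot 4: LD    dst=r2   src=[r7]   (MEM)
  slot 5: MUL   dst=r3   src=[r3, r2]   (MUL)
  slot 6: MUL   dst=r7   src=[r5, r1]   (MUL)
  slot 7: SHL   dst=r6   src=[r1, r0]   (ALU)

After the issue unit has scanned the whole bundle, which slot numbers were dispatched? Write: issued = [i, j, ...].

(0) want 1×MUL +2rd +1wr — yes → AL2|MU1|ME1|BR1|rd2|wr1
(1) want 1×MEM +1rd +1wr — yes → AL2|MU1|ME0|BR1|rd1|wr0
(2) want 1×MUL +2rd +1wr — RD_PORT → AL2|MU1|ME0|BR1|rd1|wr0
(3) want 1×MEM +1rd +1wr — FU → AL2|MU1|ME0|BR1|rd1|wr0
(4) want 1×MEM +1rd +1wr — FU → AL2|MU1|ME0|BR1|rd1|wr0
(5) want 1×MUL +2rd +1wr — RD_PORT → AL2|MU1|ME0|BR1|rd1|wr0
(6) want 1×MUL +2rd +1wr — RD_PORT → AL2|MU1|ME0|BR1|rd1|wr0
(7) want 1×ALU +2rd +1wr — RD_PORT → AL2|MU1|ME0|BR1|rd1|wr0

issued = [0, 1]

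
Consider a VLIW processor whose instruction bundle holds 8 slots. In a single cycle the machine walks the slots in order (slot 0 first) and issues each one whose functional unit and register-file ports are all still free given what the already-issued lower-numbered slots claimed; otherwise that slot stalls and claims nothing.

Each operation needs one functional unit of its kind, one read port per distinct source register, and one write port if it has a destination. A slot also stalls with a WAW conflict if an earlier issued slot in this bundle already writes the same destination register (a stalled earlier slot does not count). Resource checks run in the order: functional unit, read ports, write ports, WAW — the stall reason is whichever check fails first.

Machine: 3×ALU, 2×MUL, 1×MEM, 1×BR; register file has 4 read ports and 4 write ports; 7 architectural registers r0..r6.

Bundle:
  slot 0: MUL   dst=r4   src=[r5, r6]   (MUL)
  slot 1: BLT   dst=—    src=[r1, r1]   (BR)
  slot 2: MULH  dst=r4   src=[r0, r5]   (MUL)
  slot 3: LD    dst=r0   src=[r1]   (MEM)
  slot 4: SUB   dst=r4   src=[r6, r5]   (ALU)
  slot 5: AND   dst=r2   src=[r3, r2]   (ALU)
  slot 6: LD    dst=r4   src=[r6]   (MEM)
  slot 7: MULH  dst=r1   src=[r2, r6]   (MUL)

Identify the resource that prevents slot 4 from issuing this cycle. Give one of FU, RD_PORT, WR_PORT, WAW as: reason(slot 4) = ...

  0. MUL→r4 ⇒ go  {3A/1Mu/1Ld/1B | 2r 3w}
  1. BR ⇒ go  {3A/1Mu/1Ld/0B | 1r 3w}
  2. MUL→r4 ⇒ no(RD_PORT)  {3A/1Mu/1Ld/0B | 1r 3w}
  3. MEM→r0 ⇒ go  {3A/1Mu/0Ld/0B | 0r 2w}
  4. ALU→r4 ⇒ no(RD_PORT)  {3A/1Mu/0Ld/0B | 0r 2w}
  5. ALU→r2 ⇒ no(RD_PORT)  {3A/1Mu/0Ld/0B | 0r 2w}
  6. MEM→r4 ⇒ no(FU)  {3A/1Mu/0Ld/0B | 0r 2w}
  7. MUL→r1 ⇒ no(RD_PORT)  {3A/1Mu/0Ld/0B | 0r 2w}

reason(slot 4) = RD_PORT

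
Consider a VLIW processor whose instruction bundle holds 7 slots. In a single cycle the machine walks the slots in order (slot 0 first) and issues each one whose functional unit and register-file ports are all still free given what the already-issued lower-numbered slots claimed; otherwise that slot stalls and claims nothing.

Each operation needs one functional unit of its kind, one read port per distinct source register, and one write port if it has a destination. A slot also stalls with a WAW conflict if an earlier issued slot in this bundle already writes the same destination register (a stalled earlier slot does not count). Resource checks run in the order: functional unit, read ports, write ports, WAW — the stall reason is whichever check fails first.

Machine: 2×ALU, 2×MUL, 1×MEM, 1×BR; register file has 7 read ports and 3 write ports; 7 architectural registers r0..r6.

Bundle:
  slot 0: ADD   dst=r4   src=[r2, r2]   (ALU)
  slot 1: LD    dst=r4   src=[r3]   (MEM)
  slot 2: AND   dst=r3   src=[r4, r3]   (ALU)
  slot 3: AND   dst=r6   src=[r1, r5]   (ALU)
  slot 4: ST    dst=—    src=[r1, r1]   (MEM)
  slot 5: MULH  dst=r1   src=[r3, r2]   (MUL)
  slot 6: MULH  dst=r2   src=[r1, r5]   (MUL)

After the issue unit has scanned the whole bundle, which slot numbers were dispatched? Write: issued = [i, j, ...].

issued = [0, 2, 4, 5]

(0) want 1×ALU +1rd +1wr — yes → AL1|MU2|ME1|BR1|rd6|wr2
(1) want 1×MEM +1rd +1wr — WAW → AL1|MU2|ME1|BR1|rd6|wr2
(2) want 1×ALU +2rd +1wr — yes → AL0|MU2|ME1|BR1|rd4|wr1
(3) want 1×ALU +2rd +1wr — FU → AL0|MU2|ME1|BR1|rd4|wr1
(4) want 1×MEM +1rd +0wr — yes → AL0|MU2|ME0|BR1|rd3|wr1
(5) want 1×MUL +2rd +1wr — yes → AL0|MU1|ME0|BR1|rd1|wr0
(6) want 1×MUL +2rd +1wr — RD_PORT → AL0|MU1|ME0|BR1|rd1|wr0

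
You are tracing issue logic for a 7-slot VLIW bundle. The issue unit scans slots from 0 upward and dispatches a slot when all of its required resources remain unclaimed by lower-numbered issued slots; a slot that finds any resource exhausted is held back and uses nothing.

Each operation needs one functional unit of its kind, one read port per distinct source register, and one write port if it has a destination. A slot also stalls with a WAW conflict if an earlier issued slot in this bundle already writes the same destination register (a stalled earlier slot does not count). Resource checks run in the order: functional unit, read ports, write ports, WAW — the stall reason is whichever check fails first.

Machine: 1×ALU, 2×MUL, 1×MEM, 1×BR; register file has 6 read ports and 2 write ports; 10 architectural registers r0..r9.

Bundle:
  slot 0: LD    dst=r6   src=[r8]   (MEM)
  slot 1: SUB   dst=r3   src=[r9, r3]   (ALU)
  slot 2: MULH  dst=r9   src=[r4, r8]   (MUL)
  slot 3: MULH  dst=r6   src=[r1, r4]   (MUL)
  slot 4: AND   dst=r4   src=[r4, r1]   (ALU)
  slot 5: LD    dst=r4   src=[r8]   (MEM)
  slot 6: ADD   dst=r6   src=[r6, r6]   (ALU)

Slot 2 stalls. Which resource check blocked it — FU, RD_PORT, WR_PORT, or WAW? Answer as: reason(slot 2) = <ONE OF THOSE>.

  0. MEM→r6 ⇒ go  {1A/2Mu/0Ld/1B | 5r 1w}
  1. ALU→r3 ⇒ go  {0A/2Mu/0Ld/1B | 3r 0w}
  2. MUL→r9 ⇒ no(WR_PORT)  {0A/2Mu/0Ld/1B | 3r 0w}
  3. MUL→r6 ⇒ no(WR_PORT)  {0A/2Mu/0Ld/1B | 3r 0w}
  4. ALU→r4 ⇒ no(FU)  {0A/2Mu/0Ld/1B | 3r 0w}
  5. MEM→r4 ⇒ no(FU)  {0A/2Mu/0Ld/1B | 3r 0w}
  6. ALU→r6 ⇒ no(FU)  {0A/2Mu/0Ld/1B | 3r 0w}

reason(slot 2) = WR_PORT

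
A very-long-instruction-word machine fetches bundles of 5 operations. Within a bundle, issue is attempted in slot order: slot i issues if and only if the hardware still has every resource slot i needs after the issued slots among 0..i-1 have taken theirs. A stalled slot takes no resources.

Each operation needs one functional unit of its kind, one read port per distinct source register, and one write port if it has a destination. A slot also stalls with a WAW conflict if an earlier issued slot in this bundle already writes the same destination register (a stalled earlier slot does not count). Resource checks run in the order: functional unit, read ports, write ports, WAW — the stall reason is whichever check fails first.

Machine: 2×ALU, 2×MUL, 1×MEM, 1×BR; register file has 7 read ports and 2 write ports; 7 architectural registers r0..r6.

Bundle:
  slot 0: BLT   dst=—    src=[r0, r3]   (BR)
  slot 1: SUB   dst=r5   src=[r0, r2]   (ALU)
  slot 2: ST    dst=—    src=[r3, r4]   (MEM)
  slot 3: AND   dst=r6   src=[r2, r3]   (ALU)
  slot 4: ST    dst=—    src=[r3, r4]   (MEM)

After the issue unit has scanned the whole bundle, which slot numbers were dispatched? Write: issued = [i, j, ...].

slot 0 (BR): ISSUE — free A2,Mu2,Ld1,B0 rp5 wp2
slot 1 (ALU): ISSUE — free A1,Mu2,Ld1,B0 rp3 wp1
slot 2 (MEM): ISSUE — free A1,Mu2,Ld0,B0 rp1 wp1
slot 3 (ALU): stall RD_PORT — free A1,Mu2,Ld0,B0 rp1 wp1
slot 4 (MEM): stall FU — free A1,Mu2,Ld0,B0 rp1 wp1

issued = [0, 1, 2]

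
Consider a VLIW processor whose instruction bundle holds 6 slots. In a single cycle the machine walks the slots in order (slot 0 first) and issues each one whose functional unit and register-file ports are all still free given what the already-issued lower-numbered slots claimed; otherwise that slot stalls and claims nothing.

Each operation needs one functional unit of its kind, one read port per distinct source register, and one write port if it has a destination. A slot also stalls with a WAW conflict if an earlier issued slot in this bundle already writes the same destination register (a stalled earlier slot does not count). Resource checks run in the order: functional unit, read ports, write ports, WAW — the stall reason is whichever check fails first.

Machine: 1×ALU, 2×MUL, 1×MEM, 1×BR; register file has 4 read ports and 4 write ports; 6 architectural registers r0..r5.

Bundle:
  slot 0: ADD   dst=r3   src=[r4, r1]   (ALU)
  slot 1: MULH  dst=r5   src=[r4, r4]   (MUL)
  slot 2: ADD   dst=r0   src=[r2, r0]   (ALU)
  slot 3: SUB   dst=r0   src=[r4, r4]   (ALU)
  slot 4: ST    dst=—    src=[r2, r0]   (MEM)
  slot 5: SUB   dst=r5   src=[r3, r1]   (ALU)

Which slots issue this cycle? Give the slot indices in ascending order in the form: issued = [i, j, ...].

issued = [0, 1]

slot 0 (ALU): ISSUE — free A0,Mu2,Ld1,B1 rp2 wp3
slot 1 (MUL): ISSUE — free A0,Mu1,Ld1,B1 rp1 wp2
slot 2 (ALU): stall FU — free A0,Mu1,Ld1,B1 rp1 wp2
slot 3 (ALU): stall FU — free A0,Mu1,Ld1,B1 rp1 wp2
slot 4 (MEM): stall RD_PORT — free A0,Mu1,Ld1,B1 rp1 wp2
slot 5 (ALU): stall FU — free A0,Mu1,Ld1,B1 rp1 wp2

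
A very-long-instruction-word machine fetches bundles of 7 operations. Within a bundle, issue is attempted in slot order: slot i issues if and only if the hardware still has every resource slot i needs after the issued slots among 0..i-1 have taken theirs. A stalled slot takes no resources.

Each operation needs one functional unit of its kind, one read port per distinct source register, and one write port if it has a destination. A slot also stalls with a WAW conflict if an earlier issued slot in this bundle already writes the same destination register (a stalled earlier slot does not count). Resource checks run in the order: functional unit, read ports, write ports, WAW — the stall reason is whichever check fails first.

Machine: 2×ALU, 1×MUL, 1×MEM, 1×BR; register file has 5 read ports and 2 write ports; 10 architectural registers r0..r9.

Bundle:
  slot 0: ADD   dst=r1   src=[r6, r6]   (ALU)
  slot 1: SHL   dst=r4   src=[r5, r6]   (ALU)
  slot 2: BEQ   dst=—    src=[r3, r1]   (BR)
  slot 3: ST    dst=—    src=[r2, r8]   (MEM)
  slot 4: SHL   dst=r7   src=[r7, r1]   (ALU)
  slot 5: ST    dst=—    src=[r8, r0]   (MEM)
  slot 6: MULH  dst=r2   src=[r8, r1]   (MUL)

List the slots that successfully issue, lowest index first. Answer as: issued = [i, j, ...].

slot 0 (ALU): ISSUE — free A1,Mu1,Ld1,B1 rp4 wp1
slot 1 (ALU): ISSUE — free A0,Mu1,Ld1,B1 rp2 wp0
slot 2 (BR): ISSUE — free A0,Mu1,Ld1,B0 rp0 wp0
slot 3 (MEM): stall RD_PORT — free A0,Mu1,Ld1,B0 rp0 wp0
slot 4 (ALU): stall FU — free A0,Mu1,Ld1,B0 rp0 wp0
slot 5 (MEM): stall RD_PORT — free A0,Mu1,Ld1,B0 rp0 wp0
slot 6 (MUL): stall RD_PORT — free A0,Mu1,Ld1,B0 rp0 wp0

issued = [0, 1, 2]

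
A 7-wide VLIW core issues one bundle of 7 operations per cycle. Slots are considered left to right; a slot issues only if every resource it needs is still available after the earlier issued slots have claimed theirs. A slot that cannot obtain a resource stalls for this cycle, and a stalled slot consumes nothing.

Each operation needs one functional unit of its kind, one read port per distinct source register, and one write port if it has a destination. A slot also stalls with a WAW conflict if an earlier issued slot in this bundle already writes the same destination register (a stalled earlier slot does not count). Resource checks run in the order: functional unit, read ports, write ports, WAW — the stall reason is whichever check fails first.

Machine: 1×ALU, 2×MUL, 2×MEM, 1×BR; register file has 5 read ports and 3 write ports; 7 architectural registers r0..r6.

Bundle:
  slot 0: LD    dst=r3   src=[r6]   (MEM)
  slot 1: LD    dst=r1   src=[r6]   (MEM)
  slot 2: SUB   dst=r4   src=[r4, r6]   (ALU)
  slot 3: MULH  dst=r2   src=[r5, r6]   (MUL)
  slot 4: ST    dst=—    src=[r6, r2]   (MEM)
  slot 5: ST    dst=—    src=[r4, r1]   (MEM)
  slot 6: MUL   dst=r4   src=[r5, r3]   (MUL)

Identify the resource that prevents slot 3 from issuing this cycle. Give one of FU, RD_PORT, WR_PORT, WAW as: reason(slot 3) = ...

[0] MEM needs rd=1 wr=1: ok; after: ALU=1 MUL=2 MEM=1 BR=1, R=4, W=2
[1] MEM needs rd=1 wr=1: ok; after: ALU=1 MUL=2 MEM=0 BR=1, R=3, W=1
[2] ALU needs rd=2 wr=1: ok; after: ALU=0 MUL=2 MEM=0 BR=1, R=1, W=0
[3] MUL needs rd=2 wr=1: RD_PORT; after: ALU=0 MUL=2 MEM=0 BR=1, R=1, W=0
[4] MEM needs rd=2 wr=0: FU; after: ALU=0 MUL=2 MEM=0 BR=1, R=1, W=0
[5] MEM needs rd=2 wr=0: FU; after: ALU=0 MUL=2 MEM=0 BR=1, R=1, W=0
[6] MUL needs rd=2 wr=1: RD_PORT; after: ALU=0 MUL=2 MEM=0 BR=1, R=1, W=0

reason(slot 3) = RD_PORT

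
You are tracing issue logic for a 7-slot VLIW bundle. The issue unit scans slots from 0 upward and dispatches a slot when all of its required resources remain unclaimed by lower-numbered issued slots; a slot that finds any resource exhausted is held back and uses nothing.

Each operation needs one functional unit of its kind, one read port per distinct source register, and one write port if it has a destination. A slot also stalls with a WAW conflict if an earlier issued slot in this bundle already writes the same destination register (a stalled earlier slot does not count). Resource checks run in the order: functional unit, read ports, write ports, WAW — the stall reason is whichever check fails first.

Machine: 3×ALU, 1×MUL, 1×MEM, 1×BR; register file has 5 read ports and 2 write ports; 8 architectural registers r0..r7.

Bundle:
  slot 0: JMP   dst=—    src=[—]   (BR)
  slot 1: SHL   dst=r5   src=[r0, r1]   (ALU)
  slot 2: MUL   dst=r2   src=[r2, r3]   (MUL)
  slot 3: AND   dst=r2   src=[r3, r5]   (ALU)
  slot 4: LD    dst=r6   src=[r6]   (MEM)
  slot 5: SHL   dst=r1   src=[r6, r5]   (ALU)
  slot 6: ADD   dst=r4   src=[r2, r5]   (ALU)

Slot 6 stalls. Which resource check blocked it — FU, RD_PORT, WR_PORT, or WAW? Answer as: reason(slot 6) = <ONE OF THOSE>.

reason(slot 6) = RD_PORT

slot 0 (BR): ISSUE — free A3,Mu1,Ld1,B0 rp5 wp2
slot 1 (ALU): ISSUE — free A2,Mu1,Ld1,B0 rp3 wp1
slot 2 (MUL): ISSUE — free A2,Mu0,Ld1,B0 rp1 wp0
slot 3 (ALU): stall RD_PORT — free A2,Mu0,Ld1,B0 rp1 wp0
slot 4 (MEM): stall WR_PORT — free A2,Mu0,Ld1,B0 rp1 wp0
slot 5 (ALU): stall RD_PORT — free A2,Mu0,Ld1,B0 rp1 wp0
slot 6 (ALU): stall RD_PORT — free A2,Mu0,Ld1,B0 rp1 wp0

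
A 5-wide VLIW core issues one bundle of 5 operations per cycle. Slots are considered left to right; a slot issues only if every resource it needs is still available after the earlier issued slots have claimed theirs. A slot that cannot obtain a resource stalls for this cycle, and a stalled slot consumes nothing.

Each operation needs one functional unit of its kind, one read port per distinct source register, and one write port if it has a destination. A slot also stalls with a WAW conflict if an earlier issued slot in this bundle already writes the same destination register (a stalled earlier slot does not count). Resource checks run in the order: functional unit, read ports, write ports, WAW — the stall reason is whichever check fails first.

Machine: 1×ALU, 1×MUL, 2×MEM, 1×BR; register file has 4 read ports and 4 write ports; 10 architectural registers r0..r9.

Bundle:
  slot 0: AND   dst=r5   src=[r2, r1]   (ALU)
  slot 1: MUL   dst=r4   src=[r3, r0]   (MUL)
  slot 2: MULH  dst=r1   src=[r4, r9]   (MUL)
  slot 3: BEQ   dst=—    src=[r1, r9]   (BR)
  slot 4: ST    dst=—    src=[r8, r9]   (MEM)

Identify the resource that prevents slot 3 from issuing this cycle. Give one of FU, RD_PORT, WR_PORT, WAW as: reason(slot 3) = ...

  0. ALU→r5 ⇒ go  {0A/1Mu/2Ld/1B | 2r 3w}
  1. MUL→r4 ⇒ go  {0A/0Mu/2Ld/1B | 0r 2w}
  2. MUL→r1 ⇒ no(FU)  {0A/0Mu/2Ld/1B | 0r 2w}
  3. BR ⇒ no(RD_PORT)  {0A/0Mu/2Ld/1B | 0r 2w}
  4. MEM ⇒ no(RD_PORT)  {0A/0Mu/2Ld/1B | 0r 2w}

reason(slot 3) = RD_PORT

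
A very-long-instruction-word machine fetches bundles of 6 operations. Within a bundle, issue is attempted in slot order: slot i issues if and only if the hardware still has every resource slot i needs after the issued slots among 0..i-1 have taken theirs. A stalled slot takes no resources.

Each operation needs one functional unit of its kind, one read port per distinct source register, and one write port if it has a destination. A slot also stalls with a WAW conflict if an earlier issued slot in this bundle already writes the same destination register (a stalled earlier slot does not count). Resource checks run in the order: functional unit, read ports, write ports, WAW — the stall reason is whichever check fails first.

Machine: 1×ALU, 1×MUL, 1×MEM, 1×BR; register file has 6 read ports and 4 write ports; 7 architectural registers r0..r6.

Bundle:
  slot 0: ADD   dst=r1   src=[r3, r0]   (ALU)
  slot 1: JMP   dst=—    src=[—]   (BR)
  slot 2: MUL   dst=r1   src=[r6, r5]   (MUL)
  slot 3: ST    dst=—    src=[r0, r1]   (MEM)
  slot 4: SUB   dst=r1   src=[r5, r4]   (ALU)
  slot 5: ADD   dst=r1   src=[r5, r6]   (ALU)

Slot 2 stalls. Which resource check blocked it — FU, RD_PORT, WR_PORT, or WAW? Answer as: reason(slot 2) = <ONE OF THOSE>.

reason(slot 2) = WAW

  0. ALU→r1 ⇒ go  {0A/1Mu/1Ld/1B | 4r 3w}
  1. BR ⇒ go  {0A/1Mu/1Ld/0B | 4r 3w}
  2. MUL→r1 ⇒ no(WAW)  {0A/1Mu/1Ld/0B | 4r 3w}
  3. MEM ⇒ go  {0A/1Mu/0Ld/0B | 2r 3w}
  4. ALU→r1 ⇒ no(FU)  {0A/1Mu/0Ld/0B | 2r 3w}
  5. ALU→r1 ⇒ no(FU)  {0A/1Mu/0Ld/0B | 2r 3w}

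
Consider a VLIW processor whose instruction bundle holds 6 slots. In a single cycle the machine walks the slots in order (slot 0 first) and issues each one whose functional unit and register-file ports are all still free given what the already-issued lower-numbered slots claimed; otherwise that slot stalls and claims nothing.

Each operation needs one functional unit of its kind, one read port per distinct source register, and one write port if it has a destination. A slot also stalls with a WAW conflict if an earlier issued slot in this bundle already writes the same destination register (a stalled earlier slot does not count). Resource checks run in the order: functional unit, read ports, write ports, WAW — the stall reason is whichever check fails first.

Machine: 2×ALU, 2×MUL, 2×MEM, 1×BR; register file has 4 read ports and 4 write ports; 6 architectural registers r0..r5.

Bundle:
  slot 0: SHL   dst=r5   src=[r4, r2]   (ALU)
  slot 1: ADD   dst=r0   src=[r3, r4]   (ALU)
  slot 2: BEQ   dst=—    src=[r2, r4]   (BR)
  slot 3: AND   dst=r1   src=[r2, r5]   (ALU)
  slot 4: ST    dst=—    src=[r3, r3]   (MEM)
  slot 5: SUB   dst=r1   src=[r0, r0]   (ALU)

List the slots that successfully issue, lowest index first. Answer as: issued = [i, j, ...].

[0] ALU needs rd=2 wr=1: ok; after: ALU=1 MUL=2 MEM=2 BR=1, R=2, W=3
[1] ALU needs rd=2 wr=1: ok; after: ALU=0 MUL=2 MEM=2 BR=1, R=0, W=2
[2] BR needs rd=2 wr=0: RD_PORT; after: ALU=0 MUL=2 MEM=2 BR=1, R=0, W=2
[3] ALU needs rd=2 wr=1: FU; after: ALU=0 MUL=2 MEM=2 BR=1, R=0, W=2
[4] MEM needs rd=1 wr=0: RD_PORT; after: ALU=0 MUL=2 MEM=2 BR=1, R=0, W=2
[5] ALU needs rd=1 wr=1: FU; after: ALU=0 MUL=2 MEM=2 BR=1, R=0, W=2

issued = [0, 1]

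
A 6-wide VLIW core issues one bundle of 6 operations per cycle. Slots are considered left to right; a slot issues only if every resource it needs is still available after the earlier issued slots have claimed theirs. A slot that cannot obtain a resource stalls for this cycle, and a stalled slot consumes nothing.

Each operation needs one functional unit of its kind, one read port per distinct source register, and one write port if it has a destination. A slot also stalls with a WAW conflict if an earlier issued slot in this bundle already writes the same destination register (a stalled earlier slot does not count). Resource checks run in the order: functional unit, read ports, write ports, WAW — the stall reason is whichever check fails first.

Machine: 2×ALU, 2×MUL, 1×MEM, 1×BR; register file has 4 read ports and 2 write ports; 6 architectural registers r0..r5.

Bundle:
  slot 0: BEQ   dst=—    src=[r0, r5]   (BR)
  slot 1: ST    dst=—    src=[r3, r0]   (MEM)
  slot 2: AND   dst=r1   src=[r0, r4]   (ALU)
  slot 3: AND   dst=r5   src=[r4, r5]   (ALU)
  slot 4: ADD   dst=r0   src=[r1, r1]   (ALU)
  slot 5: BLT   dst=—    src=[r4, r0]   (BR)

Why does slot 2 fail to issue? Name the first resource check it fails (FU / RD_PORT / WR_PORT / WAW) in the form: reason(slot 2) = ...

(0) want 1×BR +2rd +0wr — yes → AL2|MU2|ME1|BR0|rd2|wr2
(1) want 1×MEM +2rd +0wr — yes → AL2|MU2|ME0|BR0|rd0|wr2
(2) want 1×ALU +2rd +1wr — RD_PORT → AL2|MU2|ME0|BR0|rd0|wr2
(3) want 1×ALU +2rd +1wr — RD_PORT → AL2|MU2|ME0|BR0|rd0|wr2
(4) want 1×ALU +1rd +1wr — RD_PORT → AL2|MU2|ME0|BR0|rd0|wr2
(5) want 1×BR +2rd +0wr — FU → AL2|MU2|ME0|BR0|rd0|wr2

reason(slot 2) = RD_PORT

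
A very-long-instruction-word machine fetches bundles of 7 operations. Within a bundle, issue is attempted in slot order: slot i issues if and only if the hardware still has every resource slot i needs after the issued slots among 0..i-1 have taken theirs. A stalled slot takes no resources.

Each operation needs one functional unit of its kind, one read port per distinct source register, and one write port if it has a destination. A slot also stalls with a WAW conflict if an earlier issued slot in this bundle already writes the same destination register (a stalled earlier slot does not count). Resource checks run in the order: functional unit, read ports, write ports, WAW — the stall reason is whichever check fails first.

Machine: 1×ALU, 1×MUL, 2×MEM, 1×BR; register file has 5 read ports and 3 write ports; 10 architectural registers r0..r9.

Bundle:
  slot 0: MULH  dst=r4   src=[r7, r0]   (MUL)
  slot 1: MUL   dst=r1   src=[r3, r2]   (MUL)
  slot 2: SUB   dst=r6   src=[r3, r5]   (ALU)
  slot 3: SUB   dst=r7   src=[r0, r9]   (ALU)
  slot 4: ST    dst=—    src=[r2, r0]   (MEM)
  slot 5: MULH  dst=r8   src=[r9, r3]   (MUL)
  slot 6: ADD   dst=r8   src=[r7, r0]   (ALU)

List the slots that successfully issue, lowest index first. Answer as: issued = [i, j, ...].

(0) want 1×MUL +2rd +1wr — yes → AL1|MU0|ME2|BR1|rd3|wr2
(1) want 1×MUL +2rd +1wr — FU → AL1|MU0|ME2|BR1|rd3|wr2
(2) want 1×ALU +2rd +1wr — yes → AL0|MU0|ME2|BR1|rd1|wr1
(3) want 1×ALU +2rd +1wr — FU → AL0|MU0|ME2|BR1|rd1|wr1
(4) want 1×MEM +2rd +0wr — RD_PORT → AL0|MU0|ME2|BR1|rd1|wr1
(5) want 1×MUL +2rd +1wr — FU → AL0|MU0|ME2|BR1|rd1|wr1
(6) want 1×ALU +2rd +1wr — FU → AL0|MU0|ME2|BR1|rd1|wr1

issued = [0, 2]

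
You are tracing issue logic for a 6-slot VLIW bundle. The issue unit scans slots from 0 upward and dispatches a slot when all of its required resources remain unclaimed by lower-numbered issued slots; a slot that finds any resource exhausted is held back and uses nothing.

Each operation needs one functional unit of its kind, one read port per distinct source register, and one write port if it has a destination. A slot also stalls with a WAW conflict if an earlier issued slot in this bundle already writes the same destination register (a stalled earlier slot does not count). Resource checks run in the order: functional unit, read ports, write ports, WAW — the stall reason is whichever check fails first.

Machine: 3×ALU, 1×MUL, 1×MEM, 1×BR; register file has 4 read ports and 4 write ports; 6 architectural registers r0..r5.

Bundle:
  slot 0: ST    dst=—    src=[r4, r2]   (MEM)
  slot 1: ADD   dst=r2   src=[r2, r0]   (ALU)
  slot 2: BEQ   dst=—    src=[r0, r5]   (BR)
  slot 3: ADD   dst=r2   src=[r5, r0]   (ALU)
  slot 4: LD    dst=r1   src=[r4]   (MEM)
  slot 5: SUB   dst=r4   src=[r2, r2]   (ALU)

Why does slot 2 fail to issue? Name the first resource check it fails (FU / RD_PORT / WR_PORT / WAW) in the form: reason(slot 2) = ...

  0. MEM ⇒ go  {3A/1Mu/0Ld/1B | 2r 4w}
  1. ALU→r2 ⇒ go  {2A/1Mu/0Ld/1B | 0r 3w}
  2. BR ⇒ no(RD_PORT)  {2A/1Mu/0Ld/1B | 0r 3w}
  3. ALU→r2 ⇒ no(RD_PORT)  {2A/1Mu/0Ld/1B | 0r 3w}
  4. MEM→r1 ⇒ no(FU)  {2A/1Mu/0Ld/1B | 0r 3w}
  5. ALU→r4 ⇒ no(RD_PORT)  {2A/1Mu/0Ld/1B | 0r 3w}

reason(slot 2) = RD_PORT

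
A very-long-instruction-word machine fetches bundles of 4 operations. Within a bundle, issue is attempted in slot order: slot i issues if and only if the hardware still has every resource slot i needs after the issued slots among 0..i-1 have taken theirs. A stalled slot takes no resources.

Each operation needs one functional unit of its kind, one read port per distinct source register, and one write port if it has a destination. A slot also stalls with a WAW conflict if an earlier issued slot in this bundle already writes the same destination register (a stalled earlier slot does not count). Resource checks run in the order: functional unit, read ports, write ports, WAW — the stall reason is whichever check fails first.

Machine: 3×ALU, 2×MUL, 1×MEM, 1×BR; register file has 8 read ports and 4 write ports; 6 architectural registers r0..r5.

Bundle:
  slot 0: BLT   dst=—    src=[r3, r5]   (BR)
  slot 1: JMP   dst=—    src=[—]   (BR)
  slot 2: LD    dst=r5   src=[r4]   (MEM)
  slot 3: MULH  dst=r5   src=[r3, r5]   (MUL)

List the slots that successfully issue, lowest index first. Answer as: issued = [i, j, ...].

issued = [0, 2]

  0. BR ⇒ go  {3A/2Mu/1Ld/0B | 6r 4w}
  1. BR ⇒ no(FU)  {3A/2Mu/1Ld/0B | 6r 4w}
  2. MEM→r5 ⇒ go  {3A/2Mu/0Ld/0B | 5r 3w}
  3. MUL→r5 ⇒ no(WAW)  {3A/2Mu/0Ld/0B | 5r 3w}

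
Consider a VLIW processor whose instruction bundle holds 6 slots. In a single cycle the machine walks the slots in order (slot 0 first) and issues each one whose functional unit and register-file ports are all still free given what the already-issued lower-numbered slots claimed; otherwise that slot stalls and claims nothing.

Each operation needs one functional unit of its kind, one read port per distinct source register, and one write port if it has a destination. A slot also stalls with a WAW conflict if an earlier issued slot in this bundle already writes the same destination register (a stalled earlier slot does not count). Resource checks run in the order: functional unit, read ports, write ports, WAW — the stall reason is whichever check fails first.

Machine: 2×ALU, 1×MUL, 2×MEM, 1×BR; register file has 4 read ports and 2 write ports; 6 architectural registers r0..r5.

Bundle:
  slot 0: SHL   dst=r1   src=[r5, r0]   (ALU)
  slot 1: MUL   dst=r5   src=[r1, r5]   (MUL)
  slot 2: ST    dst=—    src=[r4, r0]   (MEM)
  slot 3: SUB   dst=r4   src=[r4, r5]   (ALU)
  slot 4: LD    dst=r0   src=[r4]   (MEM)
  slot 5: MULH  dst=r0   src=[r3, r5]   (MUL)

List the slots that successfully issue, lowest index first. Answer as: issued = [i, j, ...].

issued = [0, 1]

[0] ALU needs rd=2 wr=1: ok; after: ALU=1 MUL=1 MEM=2 BR=1, R=2, W=1
[1] MUL needs rd=2 wr=1: ok; after: ALU=1 MUL=0 MEM=2 BR=1, R=0, W=0
[2] MEM needs rd=2 wr=0: RD_PORT; after: ALU=1 MUL=0 MEM=2 BR=1, R=0, W=0
[3] ALU needs rd=2 wr=1: RD_PORT; after: ALU=1 MUL=0 MEM=2 BR=1, R=0, W=0
[4] MEM needs rd=1 wr=1: RD_PORT; after: ALU=1 MUL=0 MEM=2 BR=1, R=0, W=0
[5] MUL needs rd=2 wr=1: FU; after: ALU=1 MUL=0 MEM=2 BR=1, R=0, W=0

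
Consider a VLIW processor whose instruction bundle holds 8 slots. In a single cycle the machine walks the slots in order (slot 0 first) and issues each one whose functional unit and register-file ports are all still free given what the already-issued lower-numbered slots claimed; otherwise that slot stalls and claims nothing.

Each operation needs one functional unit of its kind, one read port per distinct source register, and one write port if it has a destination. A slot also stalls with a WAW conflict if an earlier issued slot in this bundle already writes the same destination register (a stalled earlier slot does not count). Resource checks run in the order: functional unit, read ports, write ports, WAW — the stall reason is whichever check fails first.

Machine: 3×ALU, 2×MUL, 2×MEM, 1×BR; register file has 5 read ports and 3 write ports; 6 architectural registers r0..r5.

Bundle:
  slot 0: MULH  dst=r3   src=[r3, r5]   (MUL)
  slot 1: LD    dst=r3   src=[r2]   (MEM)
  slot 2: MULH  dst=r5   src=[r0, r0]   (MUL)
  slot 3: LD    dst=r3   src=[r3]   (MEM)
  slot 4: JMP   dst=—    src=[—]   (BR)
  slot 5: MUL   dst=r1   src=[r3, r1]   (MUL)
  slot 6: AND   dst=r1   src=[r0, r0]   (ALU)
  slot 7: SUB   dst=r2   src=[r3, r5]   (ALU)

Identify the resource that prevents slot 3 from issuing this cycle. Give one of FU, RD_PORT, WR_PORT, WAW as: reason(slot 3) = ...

(0) want 1×MUL +2rd +1wr — yes → AL3|MU1|ME2|BR1|rd3|wr2
(1) want 1×MEM +1rd +1wr — WAW → AL3|MU1|ME2|BR1|rd3|wr2
(2) want 1×MUL +1rd +1wr — yes → AL3|MU0|ME2|BR1|rd2|wr1
(3) want 1×MEM +1rd +1wr — WAW → AL3|MU0|ME2|BR1|rd2|wr1
(4) want 1×BR +0rd +0wr — yes → AL3|MU0|ME2|BR0|rd2|wr1
(5) want 1×MUL +2rd +1wr — FU → AL3|MU0|ME2|BR0|rd2|wr1
(6) want 1×ALU +1rd +1wr — yes → AL2|MU0|ME2|BR0|rd1|wr0
(7) want 1×ALU +2rd +1wr — RD_PORT → AL2|MU0|ME2|BR0|rd1|wr0

reason(slot 3) = WAW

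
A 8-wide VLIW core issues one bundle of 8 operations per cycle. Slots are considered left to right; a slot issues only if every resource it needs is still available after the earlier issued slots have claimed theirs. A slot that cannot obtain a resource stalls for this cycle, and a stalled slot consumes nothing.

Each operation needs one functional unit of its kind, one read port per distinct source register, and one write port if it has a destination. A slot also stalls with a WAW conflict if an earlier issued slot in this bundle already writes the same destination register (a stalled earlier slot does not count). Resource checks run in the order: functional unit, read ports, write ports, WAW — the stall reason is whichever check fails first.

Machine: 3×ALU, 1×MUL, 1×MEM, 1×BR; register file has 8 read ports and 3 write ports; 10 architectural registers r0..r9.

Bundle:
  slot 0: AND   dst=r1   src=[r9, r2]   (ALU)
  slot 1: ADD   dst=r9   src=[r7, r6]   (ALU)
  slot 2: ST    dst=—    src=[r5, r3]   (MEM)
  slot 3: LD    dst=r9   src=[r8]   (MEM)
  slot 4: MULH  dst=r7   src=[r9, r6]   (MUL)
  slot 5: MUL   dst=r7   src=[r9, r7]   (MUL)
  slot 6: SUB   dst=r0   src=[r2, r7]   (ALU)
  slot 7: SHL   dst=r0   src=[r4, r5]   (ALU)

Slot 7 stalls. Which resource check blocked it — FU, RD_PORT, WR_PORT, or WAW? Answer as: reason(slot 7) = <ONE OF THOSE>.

reason(slot 7) = RD_PORT

(0) want 1×ALU +2rd +1wr — yes → AL2|MU1|ME1|BR1|rd6|wr2
(1) want 1×ALU +2rd +1wr — yes → AL1|MU1|ME1|BR1|rd4|wr1
(2) want 1×MEM +2rd +0wr — yes → AL1|MU1|ME0|BR1|rd2|wr1
(3) want 1×MEM +1rd +1wr — FU → AL1|MU1|ME0|BR1|rd2|wr1
(4) want 1×MUL +2rd +1wr — yes → AL1|MU0|ME0|BR1|rd0|wr0
(5) want 1×MUL +2rd +1wr — FU → AL1|MU0|ME0|BR1|rd0|wr0
(6) want 1×ALU +2rd +1wr — RD_PORT → AL1|MU0|ME0|BR1|rd0|wr0
(7) want 1×ALU +2rd +1wr — RD_PORT → AL1|MU0|ME0|BR1|rd0|wr0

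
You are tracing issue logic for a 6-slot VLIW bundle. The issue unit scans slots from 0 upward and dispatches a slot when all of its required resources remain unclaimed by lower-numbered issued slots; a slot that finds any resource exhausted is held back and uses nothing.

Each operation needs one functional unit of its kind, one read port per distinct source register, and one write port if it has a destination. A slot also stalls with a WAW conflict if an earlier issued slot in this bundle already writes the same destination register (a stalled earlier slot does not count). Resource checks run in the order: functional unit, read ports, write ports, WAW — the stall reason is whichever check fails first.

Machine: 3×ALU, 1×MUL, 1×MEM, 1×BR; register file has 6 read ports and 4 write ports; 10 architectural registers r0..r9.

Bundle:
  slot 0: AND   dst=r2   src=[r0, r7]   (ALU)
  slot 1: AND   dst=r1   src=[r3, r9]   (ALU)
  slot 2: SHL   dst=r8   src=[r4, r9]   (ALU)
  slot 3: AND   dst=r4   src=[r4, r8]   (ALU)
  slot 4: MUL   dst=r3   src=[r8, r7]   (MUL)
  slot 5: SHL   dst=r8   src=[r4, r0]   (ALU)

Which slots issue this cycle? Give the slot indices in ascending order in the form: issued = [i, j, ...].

issued = [0, 1, 2]

(0) want 1×ALU +2rd +1wr — yes → AL2|MU1|ME1|BR1|rd4|wr3
(1) want 1×ALU +2rd +1wr — yes → AL1|MU1|ME1|BR1|rd2|wr2
(2) want 1×ALU +2rd +1wr — yes → AL0|MU1|ME1|BR1|rd0|wr1
(3) want 1×ALU +2rd +1wr — FU → AL0|MU1|ME1|BR1|rd0|wr1
(4) want 1×MUL +2rd +1wr — RD_PORT → AL0|MU1|ME1|BR1|rd0|wr1
(5) want 1×ALU +2rd +1wr — FU → AL0|MU1|ME1|BR1|rd0|wr1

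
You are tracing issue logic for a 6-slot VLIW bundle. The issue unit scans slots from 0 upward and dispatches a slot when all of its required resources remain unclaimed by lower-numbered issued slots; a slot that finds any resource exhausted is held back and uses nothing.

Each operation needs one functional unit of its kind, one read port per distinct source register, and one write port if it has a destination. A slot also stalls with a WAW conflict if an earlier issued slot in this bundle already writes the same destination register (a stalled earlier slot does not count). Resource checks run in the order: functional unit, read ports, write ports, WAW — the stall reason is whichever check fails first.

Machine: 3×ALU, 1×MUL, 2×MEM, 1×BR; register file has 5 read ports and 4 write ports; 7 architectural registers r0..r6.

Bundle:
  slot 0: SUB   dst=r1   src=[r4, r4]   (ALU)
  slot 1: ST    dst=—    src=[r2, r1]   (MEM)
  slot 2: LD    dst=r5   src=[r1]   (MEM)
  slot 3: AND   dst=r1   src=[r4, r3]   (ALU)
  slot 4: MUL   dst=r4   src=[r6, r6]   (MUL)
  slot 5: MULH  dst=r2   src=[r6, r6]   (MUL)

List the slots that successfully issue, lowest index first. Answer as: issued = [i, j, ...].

issued = [0, 1, 2, 4]

#0 ALU src=r4,r4 dispatched  <A:2 Mu:1 Ld:2 B:1 rd:4 wr:3>
#1 MEM src=r2,r1 dispatched  <A:2 Mu:1 Ld:1 B:1 rd:2 wr:3>
#2 MEM src=r1 dispatched  <A:2 Mu:1 Ld:0 B:1 rd:1 wr:2>
#3 ALU src=r4,r3 held:RD_PORT  <A:2 Mu:1 Ld:0 B:1 rd:1 wr:2>
#4 MUL src=r6,r6 dispatched  <A:2 Mu:0 Ld:0 B:1 rd:0 wr:1>
#5 MUL src=r6,r6 held:FU  <A:2 Mu:0 Ld:0 B:1 rd:0 wr:1>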